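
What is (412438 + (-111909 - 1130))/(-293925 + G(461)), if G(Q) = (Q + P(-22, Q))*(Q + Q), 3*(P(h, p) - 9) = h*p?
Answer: -898197/8932679 ≈ -0.10055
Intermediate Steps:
P(h, p) = 9 + h*p/3 (P(h, p) = 9 + (h*p)/3 = 9 + h*p/3)
G(Q) = 2*Q*(9 - 19*Q/3) (G(Q) = (Q + (9 + (⅓)*(-22)*Q))*(Q + Q) = (Q + (9 - 22*Q/3))*(2*Q) = (9 - 19*Q/3)*(2*Q) = 2*Q*(9 - 19*Q/3))
(412438 + (-111909 - 1130))/(-293925 + G(461)) = (412438 + (-111909 - 1130))/(-293925 + (⅔)*461*(27 - 19*461)) = (412438 - 113039)/(-293925 + (⅔)*461*(27 - 8759)) = 299399/(-293925 + (⅔)*461*(-8732)) = 299399/(-293925 - 8050904/3) = 299399/(-8932679/3) = 299399*(-3/8932679) = -898197/8932679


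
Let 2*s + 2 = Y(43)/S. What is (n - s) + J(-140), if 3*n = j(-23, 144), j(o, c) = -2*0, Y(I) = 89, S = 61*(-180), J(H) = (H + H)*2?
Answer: -12275551/21960 ≈ -559.00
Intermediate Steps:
J(H) = 4*H (J(H) = (2*H)*2 = 4*H)
S = -10980
s = -22049/21960 (s = -1 + (89/(-10980))/2 = -1 + (89*(-1/10980))/2 = -1 + (½)*(-89/10980) = -1 - 89/21960 = -22049/21960 ≈ -1.0041)
j(o, c) = 0
n = 0 (n = (⅓)*0 = 0)
(n - s) + J(-140) = (0 - 1*(-22049/21960)) + 4*(-140) = (0 + 22049/21960) - 560 = 22049/21960 - 560 = -12275551/21960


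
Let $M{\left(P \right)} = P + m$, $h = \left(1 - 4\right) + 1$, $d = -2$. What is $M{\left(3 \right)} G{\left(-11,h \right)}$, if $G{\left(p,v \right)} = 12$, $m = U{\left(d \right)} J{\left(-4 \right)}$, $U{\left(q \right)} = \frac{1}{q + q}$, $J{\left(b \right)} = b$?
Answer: $48$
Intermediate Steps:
$h = -2$ ($h = -3 + 1 = -2$)
$U{\left(q \right)} = \frac{1}{2 q}$
$m = 1$ ($m = \frac{1}{2 \left(-2\right)} \left(-4\right) = \frac{1}{2} \left(- \frac{1}{2}\right) \left(-4\right) = \left(- \frac{1}{4}\right) \left(-4\right) = 1$)
$M{\left(P \right)} = 1 + P$ ($M{\left(P \right)} = P + 1 = 1 + P$)
$M{\left(3 \right)} G{\left(-11,h \right)} = \left(1 + 3\right) 12 = 4 \cdot 12 = 48$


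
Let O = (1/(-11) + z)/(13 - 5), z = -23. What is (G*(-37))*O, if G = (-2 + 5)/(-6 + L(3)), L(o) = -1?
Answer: -14097/308 ≈ -45.769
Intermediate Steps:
O = -127/44 (O = (1/(-11) - 23)/(13 - 5) = (-1/11 - 23)/8 = -254/11*1/8 = -127/44 ≈ -2.8864)
G = -3/7 (G = (-2 + 5)/(-6 - 1) = 3/(-7) = 3*(-1/7) = -3/7 ≈ -0.42857)
(G*(-37))*O = -3/7*(-37)*(-127/44) = (111/7)*(-127/44) = -14097/308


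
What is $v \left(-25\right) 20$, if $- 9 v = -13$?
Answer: $- \frac{6500}{9} \approx -722.22$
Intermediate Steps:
$v = \frac{13}{9}$ ($v = \left(- \frac{1}{9}\right) \left(-13\right) = \frac{13}{9} \approx 1.4444$)
$v \left(-25\right) 20 = \frac{13}{9} \left(-25\right) 20 = \left(- \frac{325}{9}\right) 20 = - \frac{6500}{9}$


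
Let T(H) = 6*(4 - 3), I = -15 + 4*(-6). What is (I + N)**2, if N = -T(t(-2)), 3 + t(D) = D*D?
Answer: 2025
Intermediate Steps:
I = -39 (I = -15 - 24 = -39)
t(D) = -3 + D**2 (t(D) = -3 + D*D = -3 + D**2)
T(H) = 6 (T(H) = 6*1 = 6)
N = -6 (N = -1*6 = -6)
(I + N)**2 = (-39 - 6)**2 = (-45)**2 = 2025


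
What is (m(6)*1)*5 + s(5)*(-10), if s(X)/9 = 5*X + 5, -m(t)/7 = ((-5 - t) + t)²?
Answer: -3575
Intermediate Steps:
m(t) = -175 (m(t) = -7*((-5 - t) + t)² = -7*(-5)² = -7*25 = -175)
s(X) = 45 + 45*X (s(X) = 9*(5*X + 5) = 9*(5 + 5*X) = 45 + 45*X)
(m(6)*1)*5 + s(5)*(-10) = -175*1*5 + (45 + 45*5)*(-10) = -175*5 + (45 + 225)*(-10) = -875 + 270*(-10) = -875 - 2700 = -3575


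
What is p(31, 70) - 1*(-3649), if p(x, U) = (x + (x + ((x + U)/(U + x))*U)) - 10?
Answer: 3771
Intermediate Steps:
p(x, U) = -10 + U + 2*x (p(x, U) = (x + (x + ((U + x)/(U + x))*U)) - 10 = (x + (x + 1*U)) - 10 = (x + (x + U)) - 10 = (x + (U + x)) - 10 = (U + 2*x) - 10 = -10 + U + 2*x)
p(31, 70) - 1*(-3649) = (-10 + 70 + 2*31) - 1*(-3649) = (-10 + 70 + 62) + 3649 = 122 + 3649 = 3771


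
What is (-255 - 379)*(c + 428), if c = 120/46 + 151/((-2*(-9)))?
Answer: -57613165/207 ≈ -2.7832e+5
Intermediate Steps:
c = 4553/414 (c = 120*(1/46) + 151/18 = 60/23 + 151*(1/18) = 60/23 + 151/18 = 4553/414 ≈ 10.998)
(-255 - 379)*(c + 428) = (-255 - 379)*(4553/414 + 428) = -634*181745/414 = -57613165/207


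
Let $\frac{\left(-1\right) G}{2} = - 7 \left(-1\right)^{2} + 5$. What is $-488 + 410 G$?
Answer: $1152$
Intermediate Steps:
$G = 4$ ($G = - 2 \left(- 7 \left(-1\right)^{2} + 5\right) = - 2 \left(\left(-7\right) 1 + 5\right) = - 2 \left(-7 + 5\right) = \left(-2\right) \left(-2\right) = 4$)
$-488 + 410 G = -488 + 410 \cdot 4 = -488 + 1640 = 1152$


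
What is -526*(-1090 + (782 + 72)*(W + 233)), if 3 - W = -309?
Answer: -244242840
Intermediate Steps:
W = 312 (W = 3 - 1*(-309) = 3 + 309 = 312)
-526*(-1090 + (782 + 72)*(W + 233)) = -526*(-1090 + (782 + 72)*(312 + 233)) = -526*(-1090 + 854*545) = -526*(-1090 + 465430) = -526*464340 = -244242840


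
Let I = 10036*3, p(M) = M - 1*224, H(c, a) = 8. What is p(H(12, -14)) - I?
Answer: -30324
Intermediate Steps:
p(M) = -224 + M (p(M) = M - 224 = -224 + M)
I = 30108
p(H(12, -14)) - I = (-224 + 8) - 1*30108 = -216 - 30108 = -30324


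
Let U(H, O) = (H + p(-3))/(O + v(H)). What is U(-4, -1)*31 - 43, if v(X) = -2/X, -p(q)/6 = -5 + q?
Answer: -2771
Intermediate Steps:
p(q) = 30 - 6*q (p(q) = -6*(-5 + q) = 30 - 6*q)
U(H, O) = (48 + H)/(O - 2/H) (U(H, O) = (H + (30 - 6*(-3)))/(O - 2/H) = (H + (30 + 18))/(O - 2/H) = (H + 48)/(O - 2/H) = (48 + H)/(O - 2/H))
U(-4, -1)*31 - 43 = -4*(48 - 4)/(-2 - 4*(-1))*31 - 43 = -4*44/(-2 + 4)*31 - 43 = -4*44/2*31 - 43 = -4*½*44*31 - 43 = -88*31 - 43 = -2728 - 43 = -2771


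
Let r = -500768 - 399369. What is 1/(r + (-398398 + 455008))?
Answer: -1/843527 ≈ -1.1855e-6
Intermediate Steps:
r = -900137
1/(r + (-398398 + 455008)) = 1/(-900137 + (-398398 + 455008)) = 1/(-900137 + 56610) = 1/(-843527) = -1/843527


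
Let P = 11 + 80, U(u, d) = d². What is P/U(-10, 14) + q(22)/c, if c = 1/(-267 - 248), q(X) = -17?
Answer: 245153/28 ≈ 8755.5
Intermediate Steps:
c = -1/515 (c = 1/(-515) = -1/515 ≈ -0.0019417)
P = 91
P/U(-10, 14) + q(22)/c = 91/(14²) - 17/(-1/515) = 91/196 - 17*(-515) = 91*(1/196) + 8755 = 13/28 + 8755 = 245153/28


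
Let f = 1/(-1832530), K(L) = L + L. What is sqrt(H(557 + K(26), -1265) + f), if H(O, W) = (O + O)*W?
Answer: I*sqrt(5174161737362525530)/1832530 ≈ 1241.3*I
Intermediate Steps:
K(L) = 2*L
f = -1/1832530 ≈ -5.4569e-7
H(O, W) = 2*O*W (H(O, W) = (2*O)*W = 2*O*W)
sqrt(H(557 + K(26), -1265) + f) = sqrt(2*(557 + 2*26)*(-1265) - 1/1832530) = sqrt(2*(557 + 52)*(-1265) - 1/1832530) = sqrt(2*609*(-1265) - 1/1832530) = sqrt(-1540770 - 1/1832530) = sqrt(-2823507248101/1832530) = I*sqrt(5174161737362525530)/1832530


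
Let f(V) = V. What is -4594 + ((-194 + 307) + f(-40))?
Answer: -4521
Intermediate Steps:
-4594 + ((-194 + 307) + f(-40)) = -4594 + ((-194 + 307) - 40) = -4594 + (113 - 40) = -4594 + 73 = -4521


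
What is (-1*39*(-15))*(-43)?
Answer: -25155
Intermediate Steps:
(-1*39*(-15))*(-43) = -39*(-15)*(-43) = 585*(-43) = -25155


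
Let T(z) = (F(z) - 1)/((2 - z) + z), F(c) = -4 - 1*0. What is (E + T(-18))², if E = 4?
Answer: 9/4 ≈ 2.2500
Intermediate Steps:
F(c) = -4 (F(c) = -4 + 0 = -4)
T(z) = -5/2 (T(z) = (-4 - 1)/((2 - z) + z) = -5/2)
(E + T(-18))² = (4 - 5/2)² = (3/2)² = 9/4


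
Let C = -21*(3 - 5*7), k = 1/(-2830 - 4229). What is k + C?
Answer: 4743647/7059 ≈ 672.00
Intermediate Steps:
k = -1/7059 (k = 1/(-7059) = -1/7059 ≈ -0.00014166)
C = 672 (C = -21*(3 - 35) = -21*(-32) = 672)
k + C = -1/7059 + 672 = 4743647/7059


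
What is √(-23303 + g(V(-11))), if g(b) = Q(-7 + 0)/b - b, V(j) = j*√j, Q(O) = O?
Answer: √(-2819663 + 1324*I*√11)/11 ≈ 0.11887 + 152.65*I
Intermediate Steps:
V(j) = j^(3/2)
g(b) = -b - 7/b (g(b) = (-7 + 0)/b - b = -7/b - b = -b - 7/b)
√(-23303 + g(V(-11))) = √(-23303 + (-(-11)^(3/2) - 7*I*√11/121)) = √(-23303 + (-(-11)*I*√11 - 7*I*√11/121)) = √(-23303 + (11*I*√11 - 7*I*√11/121)) = √(-23303 + 1324*I*√11/121)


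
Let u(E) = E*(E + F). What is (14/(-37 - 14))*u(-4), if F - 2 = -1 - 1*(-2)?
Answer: -56/51 ≈ -1.0980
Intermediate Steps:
F = 3 (F = 2 + (-1 - 1*(-2)) = 2 + (-1 + 2) = 2 + 1 = 3)
u(E) = E*(3 + E) (u(E) = E*(E + 3) = E*(3 + E))
(14/(-37 - 14))*u(-4) = (14/(-37 - 14))*(-4*(3 - 4)) = (14/(-51))*(-4*(-1)) = -1/51*14*4 = -14/51*4 = -56/51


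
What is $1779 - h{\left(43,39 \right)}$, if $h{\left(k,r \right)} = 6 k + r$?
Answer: $1482$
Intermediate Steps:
$h{\left(k,r \right)} = r + 6 k$
$1779 - h{\left(43,39 \right)} = 1779 - \left(39 + 6 \cdot 43\right) = 1779 - \left(39 + 258\right) = 1779 - 297 = 1482$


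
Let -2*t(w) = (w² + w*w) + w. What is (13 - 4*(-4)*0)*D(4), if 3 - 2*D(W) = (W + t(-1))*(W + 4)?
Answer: -325/2 ≈ -162.50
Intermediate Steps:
t(w) = -w² - w/2 (t(w) = -((w² + w*w) + w)/2 = -((w² + w²) + w)/2 = -(2*w² + w)/2 = -(w + 2*w²)/2 = -w² - w/2)
D(W) = 3/2 - (4 + W)*(-½ + W)/2 (D(W) = 3/2 - (W - 1*(-1)*(½ - 1))*(W + 4)/2 = 3/2 - (W - 1*(-1)*(-½))*(4 + W)/2 = 3/2 - (W - ½)*(4 + W)/2 = 3/2 - (-½ + W)*(4 + W)/2 = 3/2 - (4 + W)*(-½ + W)/2)
(13 - 4*(-4)*0)*D(4) = (13 - 4*(-4)*0)*(5/2 - 7/4*4 - ½*4²) = (13 + 16*0)*(5/2 - 7 - ½*16) = (13 + 0)*(5/2 - 7 - 8) = 13*(-25/2) = -325/2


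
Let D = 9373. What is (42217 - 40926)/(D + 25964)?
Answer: 1291/35337 ≈ 0.036534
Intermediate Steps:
(42217 - 40926)/(D + 25964) = (42217 - 40926)/(9373 + 25964) = 1291/35337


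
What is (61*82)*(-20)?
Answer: -100040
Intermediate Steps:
(61*82)*(-20) = 5002*(-20) = -100040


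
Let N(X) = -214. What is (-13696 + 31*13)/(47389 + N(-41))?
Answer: -4431/15725 ≈ -0.28178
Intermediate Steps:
(-13696 + 31*13)/(47389 + N(-41)) = (-13696 + 31*13)/(47389 - 214) = (-13696 + 403)/47175 = -13293*1/47175 = -4431/15725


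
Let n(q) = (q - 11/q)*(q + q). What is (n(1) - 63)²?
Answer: 6889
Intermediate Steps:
n(q) = 2*q*(q - 11/q) (n(q) = (q - 11/q)*(2*q) = 2*q*(q - 11/q))
(n(1) - 63)² = ((-22 + 2*1²) - 63)² = ((-22 + 2*1) - 63)² = ((-22 + 2) - 63)² = (-20 - 63)² = (-83)² = 6889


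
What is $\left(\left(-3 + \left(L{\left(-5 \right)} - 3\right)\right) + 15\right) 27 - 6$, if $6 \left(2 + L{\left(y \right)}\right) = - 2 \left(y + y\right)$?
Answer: $273$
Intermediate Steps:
$L{\left(y \right)} = -2 - \frac{2 y}{3}$ ($L{\left(y \right)} = -2 + \frac{\left(-2\right) \left(y + y\right)}{6} = -2 + \frac{\left(-2\right) 2 y}{6} = -2 + \frac{\left(-4\right) y}{6} = -2 - \frac{2 y}{3}$)
$\left(\left(-3 + \left(L{\left(-5 \right)} - 3\right)\right) + 15\right) 27 - 6 = \left(\left(-3 - \frac{5}{3}\right) + 15\right) 27 - 6 = \left(- \frac{14}{3} + 15\right) 27 - 6 = \frac{31}{3} \cdot 27 - 6 = 279 - 6 = 273$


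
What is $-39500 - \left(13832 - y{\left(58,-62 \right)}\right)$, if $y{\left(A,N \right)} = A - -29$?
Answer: $-53245$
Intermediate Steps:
$y{\left(A,N \right)} = 29 + A$ ($y{\left(A,N \right)} = A + 29 = 29 + A$)
$-39500 - \left(13832 - y{\left(58,-62 \right)}\right) = -39500 - \left(13832 - \left(29 + 58\right)\right) = -39500 - \left(13832 - 87\right) = -39500 - 13745 = -53245$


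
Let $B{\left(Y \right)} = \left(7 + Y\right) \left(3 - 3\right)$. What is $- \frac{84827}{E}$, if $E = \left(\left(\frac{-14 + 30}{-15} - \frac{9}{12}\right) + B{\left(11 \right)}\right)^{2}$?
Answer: $- \frac{305377200}{11881} \approx -25703.0$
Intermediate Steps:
$B{\left(Y \right)} = 0$ ($B{\left(Y \right)} = \left(7 + Y\right) 0 = 0$)
$E = \frac{11881}{3600}$ ($E = \left(\left(\frac{-14 + 30}{-15} - \frac{9}{12}\right) + 0\right)^{2} = \left(\left(16 \left(- \frac{1}{15}\right) - \frac{3}{4}\right) + 0\right)^{2} = \left(\left(- \frac{16}{15} - \frac{3}{4}\right) + 0\right)^{2} = \left(- \frac{109}{60} + 0\right)^{2} = \left(- \frac{109}{60}\right)^{2} = \frac{11881}{3600} \approx 3.3003$)
$- \frac{84827}{E} = - \frac{84827}{\frac{11881}{3600}} = \left(-84827\right) \frac{3600}{11881} = - \frac{305377200}{11881}$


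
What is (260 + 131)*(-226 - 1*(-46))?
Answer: -70380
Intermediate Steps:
(260 + 131)*(-226 - 1*(-46)) = 391*(-226 + 46) = 391*(-180) = -70380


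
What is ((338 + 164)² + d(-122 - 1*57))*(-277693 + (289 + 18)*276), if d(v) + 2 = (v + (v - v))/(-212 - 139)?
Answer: -17067956370641/351 ≈ -4.8627e+10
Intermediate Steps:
d(v) = -2 - v/351 (d(v) = -2 + (v + (v - v))/(-212 - 139) = -2 + (v + 0)/(-351) = -2 + v*(-1/351) = -2 - v/351)
((338 + 164)² + d(-122 - 1*57))*(-277693 + (289 + 18)*276) = ((338 + 164)² + (-2 - (-122 - 1*57)/351))*(-277693 + (289 + 18)*276) = (502² + (-2 - (-122 - 57)/351))*(-277693 + 307*276) = (252004 + (-2 - 1/351*(-179)))*(-277693 + 84732) = (252004 + (-2 + 179/351))*(-192961) = (252004 - 523/351)*(-192961) = (88452881/351)*(-192961) = -17067956370641/351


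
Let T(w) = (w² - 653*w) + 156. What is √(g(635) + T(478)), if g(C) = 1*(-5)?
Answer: I*√83499 ≈ 288.96*I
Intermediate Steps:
g(C) = -5
T(w) = 156 + w² - 653*w
√(g(635) + T(478)) = √(-5 + (156 + 478² - 653*478)) = √(-5 + (156 + 228484 - 312134)) = √(-5 - 83494) = √(-83499) = I*√83499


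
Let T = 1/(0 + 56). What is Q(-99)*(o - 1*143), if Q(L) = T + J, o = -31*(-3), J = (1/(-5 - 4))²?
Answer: -3425/2268 ≈ -1.5101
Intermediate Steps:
J = 1/81 (J = (1/(-9))² = (-⅑)² = 1/81 ≈ 0.012346)
o = 93
T = 1/56 ≈ 0.017857
Q(L) = 137/4536 (Q(L) = 1/56 + 1/81 = 137/4536)
Q(-99)*(o - 1*143) = 137*(93 - 1*143)/4536 = 137*(93 - 143)/4536 = (137/4536)*(-50) = -3425/2268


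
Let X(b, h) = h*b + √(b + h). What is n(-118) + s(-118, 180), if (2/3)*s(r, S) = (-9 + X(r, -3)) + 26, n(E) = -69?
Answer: 975/2 + 33*I/2 ≈ 487.5 + 16.5*I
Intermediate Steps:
X(b, h) = √(b + h) + b*h (X(b, h) = b*h + √(b + h) = √(b + h) + b*h)
s(r, S) = 51/2 - 9*r/2 + 3*√(-3 + r)/2 (s(r, S) = 3*((-9 + (√(r - 3) + r*(-3))) + 26)/2 = 3*((-9 + (√(-3 + r) - 3*r)) + 26)/2 = 3*((-9 + √(-3 + r) - 3*r) + 26)/2 = 3*(17 + √(-3 + r) - 3*r)/2 = 51/2 - 9*r/2 + 3*√(-3 + r)/2)
n(-118) + s(-118, 180) = -69 + (51/2 - 9/2*(-118) + 3*√(-3 - 118)/2) = -69 + (51/2 + 531 + 3*√(-121)/2) = -69 + (51/2 + 531 + 3*(11*I)/2) = -69 + (51/2 + 531 + 33*I/2) = -69 + (1113/2 + 33*I/2) = 975/2 + 33*I/2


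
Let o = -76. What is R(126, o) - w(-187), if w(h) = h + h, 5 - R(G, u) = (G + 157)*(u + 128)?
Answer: -14337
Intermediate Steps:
R(G, u) = 5 - (128 + u)*(157 + G) (R(G, u) = 5 - (G + 157)*(u + 128) = 5 - (157 + G)*(128 + u) = 5 - (128 + u)*(157 + G))
w(h) = 2*h
R(126, o) - w(-187) = (-20091 - 157*(-76) - 128*126 - 1*126*(-76)) - 2*(-187) = (-20091 + 11932 - 16128 + 9576) - 1*(-374) = -14711 + 374 = -14337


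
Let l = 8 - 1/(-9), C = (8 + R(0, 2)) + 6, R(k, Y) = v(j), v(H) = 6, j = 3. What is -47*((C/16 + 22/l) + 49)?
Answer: -726855/292 ≈ -2489.2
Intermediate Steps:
R(k, Y) = 6
C = 20 (C = (8 + 6) + 6 = 14 + 6 = 20)
l = 73/9 (l = 8 - 1*(-⅑) = 8 + ⅑ = 73/9 ≈ 8.1111)
-47*((C/16 + 22/l) + 49) = -47*((20/16 + 22/(73/9)) + 49) = -47*((20*(1/16) + 22*(9/73)) + 49) = -47*((5/4 + 198/73) + 49) = -47*(1157/292 + 49) = -47*15465/292 = -726855/292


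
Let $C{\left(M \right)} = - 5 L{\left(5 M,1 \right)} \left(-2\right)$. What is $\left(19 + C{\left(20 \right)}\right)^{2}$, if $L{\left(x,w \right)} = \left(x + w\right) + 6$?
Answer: $1185921$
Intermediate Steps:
$L{\left(x,w \right)} = 6 + w + x$ ($L{\left(x,w \right)} = \left(w + x\right) + 6 = 6 + w + x$)
$C{\left(M \right)} = 70 + 50 M$ ($C{\left(M \right)} = - 5 \left(6 + 1 + 5 M\right) \left(-2\right) = - 5 \left(7 + 5 M\right) \left(-2\right) = \left(-35 - 25 M\right) \left(-2\right) = 70 + 50 M$)
$\left(19 + C{\left(20 \right)}\right)^{2} = \left(19 + \left(70 + 50 \cdot 20\right)\right)^{2} = \left(19 + \left(70 + 1000\right)\right)^{2} = \left(19 + 1070\right)^{2} = 1089^{2} = 1185921$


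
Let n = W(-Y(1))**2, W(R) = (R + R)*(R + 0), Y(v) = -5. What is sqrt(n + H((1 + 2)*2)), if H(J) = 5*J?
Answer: sqrt(2530) ≈ 50.299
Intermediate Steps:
W(R) = 2*R**2 (W(R) = (2*R)*R = 2*R**2)
n = 2500 (n = (2*(-1*(-5))**2)**2 = (2*5**2)**2 = (2*25)**2 = 50**2 = 2500)
sqrt(n + H((1 + 2)*2)) = sqrt(2500 + 5*((1 + 2)*2)) = sqrt(2500 + 5*(3*2)) = sqrt(2500 + 5*6) = sqrt(2500 + 30) = sqrt(2530)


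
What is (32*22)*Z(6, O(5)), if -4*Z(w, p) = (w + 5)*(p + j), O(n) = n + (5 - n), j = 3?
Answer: -15488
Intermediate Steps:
O(n) = 5
Z(w, p) = -(3 + p)*(5 + w)/4 (Z(w, p) = -(w + 5)*(p + 3)/4 = -(5 + w)*(3 + p)/4 = -(3 + p)*(5 + w)/4)
(32*22)*Z(6, O(5)) = (32*22)*(-15/4 - 5/4*5 - 3/4*6 - 1/4*5*6) = 704*(-15/4 - 25/4 - 9/2 - 15/2) = 704*(-22) = -15488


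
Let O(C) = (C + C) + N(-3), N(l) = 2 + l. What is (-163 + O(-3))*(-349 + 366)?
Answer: -2890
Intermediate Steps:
O(C) = -1 + 2*C (O(C) = (C + C) + (2 - 3) = 2*C - 1 = -1 + 2*C)
(-163 + O(-3))*(-349 + 366) = (-163 + (-1 + 2*(-3)))*(-349 + 366) = (-163 + (-1 - 6))*17 = (-163 - 7)*17 = -170*17 = -2890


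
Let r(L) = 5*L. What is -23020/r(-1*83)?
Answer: 4604/83 ≈ 55.470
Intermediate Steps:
-23020/r(-1*83) = -23020/(5*(-1*83)) = -23020/(5*(-83)) = -23020/(-415) = -23020*(-1/415) = 4604/83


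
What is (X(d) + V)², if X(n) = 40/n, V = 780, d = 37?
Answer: 835210000/1369 ≈ 6.1009e+5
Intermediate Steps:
(X(d) + V)² = (40/37 + 780)² = (28900/37)² = 835210000/1369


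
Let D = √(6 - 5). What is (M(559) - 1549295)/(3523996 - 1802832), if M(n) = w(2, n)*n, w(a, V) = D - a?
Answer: -774927/860582 ≈ -0.90047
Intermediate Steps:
D = 1 (D = √1 = 1)
w(a, V) = 1 - a
M(n) = -n (M(n) = (1 - 1*2)*n = (1 - 2)*n = -n)
(M(559) - 1549295)/(3523996 - 1802832) = (-1*559 - 1549295)/(3523996 - 1802832) = (-559 - 1549295)/1721164 = -1549854*1/1721164 = -774927/860582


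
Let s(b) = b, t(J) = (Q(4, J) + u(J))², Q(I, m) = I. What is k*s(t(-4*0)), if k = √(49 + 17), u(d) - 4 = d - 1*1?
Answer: 49*√66 ≈ 398.08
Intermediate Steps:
u(d) = 3 + d (u(d) = 4 + (d - 1*1) = 4 + (d - 1) = 4 + (-1 + d) = 3 + d)
t(J) = (7 + J)² (t(J) = (4 + (3 + J))² = (7 + J)²)
k = √66 ≈ 8.1240
k*s(t(-4*0)) = √66*(7 - 4*0)² = √66*(7 + 0)² = √66*7² = √66*49 = 49*√66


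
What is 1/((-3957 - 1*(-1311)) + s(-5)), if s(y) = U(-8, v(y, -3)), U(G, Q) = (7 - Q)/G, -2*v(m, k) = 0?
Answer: -8/21175 ≈ -0.00037780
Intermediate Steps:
v(m, k) = 0 (v(m, k) = -½*0 = 0)
U(G, Q) = (7 - Q)/G
s(y) = -7/8 (s(y) = (7 - 1*0)/(-8) = -(7 + 0)/8 = -⅛*7 = -7/8)
1/((-3957 - 1*(-1311)) + s(-5)) = 1/((-3957 - 1*(-1311)) - 7/8) = 1/((-3957 + 1311) - 7/8) = 1/(-2646 - 7/8) = 1/(-21175/8) = -8/21175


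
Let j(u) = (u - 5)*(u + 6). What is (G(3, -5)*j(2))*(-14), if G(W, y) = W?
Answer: 1008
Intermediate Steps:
j(u) = (-5 + u)*(6 + u)
(G(3, -5)*j(2))*(-14) = (3*(-30 + 2 + 2²))*(-14) = (3*(-30 + 2 + 4))*(-14) = (3*(-24))*(-14) = -72*(-14) = 1008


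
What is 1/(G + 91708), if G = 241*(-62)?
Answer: 1/76766 ≈ 1.3027e-5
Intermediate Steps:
G = -14942
1/(G + 91708) = 1/(-14942 + 91708) = 1/76766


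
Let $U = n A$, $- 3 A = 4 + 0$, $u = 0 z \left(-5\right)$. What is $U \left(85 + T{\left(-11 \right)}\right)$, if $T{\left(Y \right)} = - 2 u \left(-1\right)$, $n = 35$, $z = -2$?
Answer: $- \frac{11900}{3} \approx -3966.7$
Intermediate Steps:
$u = 0$ ($u = 0 \left(-2\right) \left(-5\right) = 0 \left(-5\right) = 0$)
$A = - \frac{4}{3}$ ($A = - \frac{4 + 0}{3} = \left(- \frac{1}{3}\right) 4 = - \frac{4}{3} \approx -1.3333$)
$T{\left(Y \right)} = 0$ ($T{\left(Y \right)} = \left(-2\right) 0 \left(-1\right) = 0 \left(-1\right) = 0$)
$U = - \frac{140}{3}$ ($U = 35 \left(- \frac{4}{3}\right) = - \frac{140}{3} \approx -46.667$)
$U \left(85 + T{\left(-11 \right)}\right) = - \frac{140 \left(85 + 0\right)}{3} = \left(- \frac{140}{3}\right) 85 = - \frac{11900}{3}$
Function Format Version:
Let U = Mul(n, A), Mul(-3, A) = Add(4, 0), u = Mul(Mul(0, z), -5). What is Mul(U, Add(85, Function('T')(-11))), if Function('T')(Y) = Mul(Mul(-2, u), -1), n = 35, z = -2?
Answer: Rational(-11900, 3) ≈ -3966.7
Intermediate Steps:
u = 0 (u = Mul(Mul(0, -2), -5) = Mul(0, -5) = 0)
A = Rational(-4, 3) (A = Mul(Rational(-1, 3), Add(4, 0)) = Mul(Rational(-1, 3), 4) = Rational(-4, 3) ≈ -1.3333)
Function('T')(Y) = 0 (Function('T')(Y) = Mul(Mul(-2, 0), -1) = Mul(0, -1) = 0)
U = Rational(-140, 3) (U = Mul(35, Rational(-4, 3)) = Rational(-140, 3) ≈ -46.667)
Mul(U, Add(85, Function('T')(-11))) = Mul(Rational(-140, 3), Add(85, 0)) = Mul(Rational(-140, 3), 85) = Rational(-11900, 3)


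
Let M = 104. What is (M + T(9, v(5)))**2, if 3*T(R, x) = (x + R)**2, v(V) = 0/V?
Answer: 17161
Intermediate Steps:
v(V) = 0
T(R, x) = (R + x)**2/3 (T(R, x) = (x + R)**2/3 = (R + x)**2/3)
(M + T(9, v(5)))**2 = (104 + (9 + 0)**2/3)**2 = (104 + (1/3)*9**2)**2 = (104 + (1/3)*81)**2 = (104 + 27)**2 = 131**2 = 17161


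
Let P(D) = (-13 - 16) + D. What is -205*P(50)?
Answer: -4305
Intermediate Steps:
P(D) = -29 + D
-205*P(50) = -205*(-29 + 50) = -205*21 = -4305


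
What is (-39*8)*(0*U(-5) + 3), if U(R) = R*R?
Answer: -936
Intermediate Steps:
U(R) = R**2
(-39*8)*(0*U(-5) + 3) = (-39*8)*(0*(-5)**2 + 3) = -312*(0*25 + 3) = -312*(0 + 3) = -312*3 = -936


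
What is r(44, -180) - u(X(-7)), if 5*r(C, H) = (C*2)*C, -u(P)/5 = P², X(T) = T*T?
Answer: 63897/5 ≈ 12779.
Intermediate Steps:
X(T) = T²
u(P) = -5*P²
r(C, H) = 2*C²/5 (r(C, H) = ((C*2)*C)/5 = ((2*C)*C)/5 = (2*C²)/5 = 2*C²/5)
r(44, -180) - u(X(-7)) = (⅖)*44² - (-5)*((-7)²)² = (⅖)*1936 - (-5)*49² = 3872/5 - (-5)*2401 = 3872/5 - 1*(-12005) = 3872/5 + 12005 = 63897/5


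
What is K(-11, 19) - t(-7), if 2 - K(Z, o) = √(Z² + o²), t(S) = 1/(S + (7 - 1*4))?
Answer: 9/4 - √482 ≈ -19.704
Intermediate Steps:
t(S) = 1/(3 + S) (t(S) = 1/(S + (7 - 4)) = 1/(S + 3) = 1/(3 + S))
K(Z, o) = 2 - √(Z² + o²)
K(-11, 19) - t(-7) = (2 - √((-11)² + 19²)) - 1/(3 - 7) = (2 - √(121 + 361)) - 1/(-4) = (2 - √482) - 1*(-¼) = (2 - √482) + ¼ = 9/4 - √482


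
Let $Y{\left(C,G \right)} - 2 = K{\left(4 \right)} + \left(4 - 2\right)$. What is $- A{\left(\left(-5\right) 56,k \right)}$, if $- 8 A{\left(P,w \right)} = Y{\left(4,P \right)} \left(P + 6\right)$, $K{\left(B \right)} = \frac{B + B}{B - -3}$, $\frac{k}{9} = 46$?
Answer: $- \frac{1233}{7} \approx -176.14$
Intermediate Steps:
$k = 414$ ($k = 9 \cdot 46 = 414$)
$K{\left(B \right)} = \frac{2 B}{3 + B}$ ($K{\left(B \right)} = \frac{2 B}{B + 3} = \frac{2 B}{3 + B}$)
$Y{\left(C,G \right)} = \frac{36}{7}$ ($Y{\left(C,G \right)} = 2 + \left(2 \cdot 4 \frac{1}{3 + 4} + \left(4 - 2\right)\right) = 2 + \left(2 \cdot 4 \cdot \frac{1}{7} + 2\right) = 2 + \left(\frac{8}{7} + 2\right) = 2 + \frac{22}{7} = \frac{36}{7}$)
$A{\left(P,w \right)} = - \frac{27}{7} - \frac{9 P}{14}$ ($A{\left(P,w \right)} = - \frac{\frac{36}{7} \left(P + 6\right)}{8} = - \frac{\frac{36}{7} \left(6 + P\right)}{8} = - \frac{\frac{216}{7} + \frac{36 P}{7}}{8} = - \frac{27}{7} - \frac{9 P}{14}$)
$- A{\left(\left(-5\right) 56,k \right)} = - (- \frac{27}{7} - \frac{9 \left(\left(-5\right) 56\right)}{14}) = - (- \frac{27}{7} - -180) = - (- \frac{27}{7} + 180) = \left(-1\right) \frac{1233}{7} = - \frac{1233}{7}$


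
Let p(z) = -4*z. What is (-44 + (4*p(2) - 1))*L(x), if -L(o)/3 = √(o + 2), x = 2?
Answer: 462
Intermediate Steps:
L(o) = -3*√(2 + o) (L(o) = -3*√(o + 2) = -3*√(2 + o))
(-44 + (4*p(2) - 1))*L(x) = (-44 + (4*(-4*2) - 1))*(-3*√(2 + 2)) = (-44 + (4*(-8) - 1))*(-3*√4) = (-44 + (-32 - 1))*(-3*2) = (-44 - 33)*(-6) = -77*(-6) = 462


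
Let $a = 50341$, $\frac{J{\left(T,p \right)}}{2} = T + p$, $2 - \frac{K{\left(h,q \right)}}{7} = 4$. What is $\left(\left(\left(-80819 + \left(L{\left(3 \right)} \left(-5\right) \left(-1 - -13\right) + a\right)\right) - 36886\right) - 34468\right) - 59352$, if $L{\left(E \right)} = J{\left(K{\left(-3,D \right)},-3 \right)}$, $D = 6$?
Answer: $-159144$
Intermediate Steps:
$K{\left(h,q \right)} = -14$ ($K{\left(h,q \right)} = 14 - 28 = -14$)
$J{\left(T,p \right)} = 2 T + 2 p$ ($J{\left(T,p \right)} = 2 \left(T + p\right) = 2 T + 2 p$)
$L{\left(E \right)} = -34$ ($L{\left(E \right)} = 2 \left(-14\right) + 2 \left(-3\right) = -28 - 6 = -34$)
$\left(\left(\left(-80819 + \left(L{\left(3 \right)} \left(-5\right) \left(-1 - -13\right) + a\right)\right) - 36886\right) - 34468\right) - 59352 = \left(\left(\left(-80819 + \left(\left(-34\right) \left(-5\right) \left(-1 - -13\right) + 50341\right)\right) - 36886\right) - 34468\right) - 59352 = \left(\left(\left(-80819 + \left(170 \left(-1 + 13\right) + 50341\right)\right) - 36886\right) - 34468\right) - 59352 = \left(\left(\left(-80819 + \left(170 \cdot 12 + 50341\right)\right) - 36886\right) - 34468\right) - 59352 = \left(\left(\left(-80819 + \left(2040 + 50341\right)\right) - 36886\right) - 34468\right) - 59352 = \left(\left(\left(-80819 + 52381\right) - 36886\right) - 34468\right) - 59352 = \left(\left(-28438 - 36886\right) - 34468\right) - 59352 = \left(-65324 - 34468\right) - 59352 = -99792 - 59352 = -159144$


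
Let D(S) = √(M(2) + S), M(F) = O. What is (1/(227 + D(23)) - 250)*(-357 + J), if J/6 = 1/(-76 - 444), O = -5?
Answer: 1195330317429/13392860 + 278469*√2/13392860 ≈ 89251.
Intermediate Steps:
M(F) = -5
D(S) = √(-5 + S)
J = -3/260 (J = 6/(-76 - 444) = 6/(-520) = 6*(-1/520) = -3/260 ≈ -0.011538)
(1/(227 + D(23)) - 250)*(-357 + J) = (1/(227 + √(-5 + 23)) - 250)*(-357 - 3/260) = (1/(227 + √18) - 250)*(-92823/260) = (1/(227 + 3*√2) - 250)*(-92823/260) = (-250 + 1/(227 + 3*√2))*(-92823/260) = 2320575/26 - 92823/(260*(227 + 3*√2))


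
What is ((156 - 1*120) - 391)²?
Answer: 126025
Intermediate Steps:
((156 - 1*120) - 391)² = ((156 - 120) - 391)² = (36 - 391)² = (-355)² = 126025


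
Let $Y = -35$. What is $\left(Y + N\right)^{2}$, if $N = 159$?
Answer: $15376$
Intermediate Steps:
$\left(Y + N\right)^{2} = \left(-35 + 159\right)^{2} = 124^{2} = 15376$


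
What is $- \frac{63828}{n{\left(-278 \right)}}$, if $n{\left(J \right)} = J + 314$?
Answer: $-1773$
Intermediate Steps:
$n{\left(J \right)} = 314 + J$
$- \frac{63828}{n{\left(-278 \right)}} = - \frac{63828}{314 - 278} = - \frac{63828}{36} = \left(-63828\right) \frac{1}{36} = -1773$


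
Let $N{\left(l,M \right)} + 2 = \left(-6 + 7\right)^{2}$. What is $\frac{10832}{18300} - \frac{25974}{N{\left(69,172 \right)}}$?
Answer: $\frac{118833758}{4575} \approx 25975.0$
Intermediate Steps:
$N{\left(l,M \right)} = -1$ ($N{\left(l,M \right)} = -2 + \left(-6 + 7\right)^{2} = -2 + 1^{2} = -2 + 1 = -1$)
$\frac{10832}{18300} - \frac{25974}{N{\left(69,172 \right)}} = \frac{10832}{18300} - \frac{25974}{-1} = 10832 \cdot \frac{1}{18300} - -25974 = \frac{2708}{4575} + 25974 = \frac{118833758}{4575}$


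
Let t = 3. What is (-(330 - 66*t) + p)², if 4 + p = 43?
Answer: 8649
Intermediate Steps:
p = 39 (p = -4 + 43 = 39)
(-(330 - 66*t) + p)² = (-33/(1/(3*(-2) + 10)) + 39)² = (-33/(1/(-6 + 10)) + 39)² = (-33/(1/4) + 39)² = (-33/¼ + 39)² = (-33*4 + 39)² = (-132 + 39)² = (-93)² = 8649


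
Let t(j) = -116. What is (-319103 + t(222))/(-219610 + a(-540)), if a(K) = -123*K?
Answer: 319219/153190 ≈ 2.0838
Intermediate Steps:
(-319103 + t(222))/(-219610 + a(-540)) = (-319103 - 116)/(-219610 - 123*(-540)) = -319219/(-219610 + 66420) = -319219/(-153190) = -319219*(-1/153190) = 319219/153190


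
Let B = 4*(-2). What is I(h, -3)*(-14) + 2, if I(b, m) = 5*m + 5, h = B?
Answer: 142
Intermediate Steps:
B = -8
h = -8
I(b, m) = 5 + 5*m
I(h, -3)*(-14) + 2 = (5 + 5*(-3))*(-14) + 2 = (5 - 15)*(-14) + 2 = -10*(-14) + 2 = 140 + 2 = 142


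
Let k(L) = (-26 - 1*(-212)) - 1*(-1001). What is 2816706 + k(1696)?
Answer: 2817893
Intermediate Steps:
k(L) = 1187 (k(L) = (-26 + 212) + 1001 = 186 + 1001 = 1187)
2816706 + k(1696) = 2816706 + 1187 = 2817893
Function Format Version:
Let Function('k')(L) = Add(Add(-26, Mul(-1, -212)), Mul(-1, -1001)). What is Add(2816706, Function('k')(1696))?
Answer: 2817893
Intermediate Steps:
Function('k')(L) = 1187 (Function('k')(L) = Add(Add(-26, 212), 1001) = Add(186, 1001) = 1187)
Add(2816706, Function('k')(1696)) = Add(2816706, 1187) = 2817893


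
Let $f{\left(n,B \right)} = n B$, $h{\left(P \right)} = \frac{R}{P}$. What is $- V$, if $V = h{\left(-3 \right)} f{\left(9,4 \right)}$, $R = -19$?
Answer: $-228$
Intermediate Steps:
$h{\left(P \right)} = - \frac{19}{P}$
$f{\left(n,B \right)} = B n$
$V = 228$ ($V = - \frac{19}{-3} \cdot 4 \cdot 9 = \left(-19\right) \left(- \frac{1}{3}\right) 36 = \frac{19}{3} \cdot 36 = 228$)
$- V = \left(-1\right) 228 = -228$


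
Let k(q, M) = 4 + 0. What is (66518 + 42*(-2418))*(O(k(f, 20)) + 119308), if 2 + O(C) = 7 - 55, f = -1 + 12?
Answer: -4178561804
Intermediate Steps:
f = 11
k(q, M) = 4
O(C) = -50 (O(C) = -2 + (7 - 55) = -2 - 48 = -50)
(66518 + 42*(-2418))*(O(k(f, 20)) + 119308) = (66518 + 42*(-2418))*(-50 + 119308) = (66518 - 101556)*119258 = -35038*119258 = -4178561804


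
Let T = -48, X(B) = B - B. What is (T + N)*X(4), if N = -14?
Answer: 0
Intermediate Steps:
X(B) = 0
(T + N)*X(4) = (-48 - 14)*0 = -62*0 = 0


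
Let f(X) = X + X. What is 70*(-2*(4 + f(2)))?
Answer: -1120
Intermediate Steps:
f(X) = 2*X
70*(-2*(4 + f(2))) = 70*(-2*(4 + 2*2)) = 70*(-2*(4 + 4)) = 70*(-2*8) = 70*(-16) = -1120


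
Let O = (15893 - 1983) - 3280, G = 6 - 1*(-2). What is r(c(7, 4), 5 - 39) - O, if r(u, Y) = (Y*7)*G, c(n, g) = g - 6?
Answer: -12534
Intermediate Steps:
G = 8 (G = 6 + 2 = 8)
c(n, g) = -6 + g
r(u, Y) = 56*Y (r(u, Y) = (Y*7)*8 = (7*Y)*8 = 56*Y)
O = 10630 (O = 13910 - 3280 = 10630)
r(c(7, 4), 5 - 39) - O = 56*(5 - 39) - 1*10630 = 56*(-34) - 10630 = -1904 - 10630 = -12534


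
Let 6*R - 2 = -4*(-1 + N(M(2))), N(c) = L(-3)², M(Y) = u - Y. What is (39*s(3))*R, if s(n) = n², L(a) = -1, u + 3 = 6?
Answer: 117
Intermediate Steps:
u = 3 (u = -3 + 6 = 3)
M(Y) = 3 - Y
N(c) = 1 (N(c) = (-1)² = 1)
R = ⅓ (R = ⅓ + (-4*(-1 + 1))/6 = ⅓ + (-4*0)/6 = ⅓ + (⅙)*0 = ⅓ + 0 = ⅓ ≈ 0.33333)
(39*s(3))*R = (39*3²)*(⅓) = (39*9)*(⅓) = 351*(⅓) = 117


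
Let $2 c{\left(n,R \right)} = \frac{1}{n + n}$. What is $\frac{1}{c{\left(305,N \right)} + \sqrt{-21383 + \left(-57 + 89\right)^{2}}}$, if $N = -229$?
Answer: $\frac{1220}{30302335601} - \frac{1488400 i \sqrt{20359}}{30302335601} \approx 4.0261 \cdot 10^{-8} - 0.0070084 i$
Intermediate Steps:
$c{\left(n,R \right)} = \frac{1}{4 n}$ ($c{\left(n,R \right)} = \frac{1}{2 \left(n + n\right)} = \frac{1}{2 \cdot 2 n} = \frac{\frac{1}{2} \frac{1}{n}}{2} = \frac{1}{4 n}$)
$\frac{1}{c{\left(305,N \right)} + \sqrt{-21383 + \left(-57 + 89\right)^{2}}} = \frac{1}{\frac{1}{4 \cdot 305} + \sqrt{-21383 + \left(-57 + 89\right)^{2}}} = \frac{1}{\frac{1}{4} \cdot \frac{1}{305} + \sqrt{-21383 + 32^{2}}} = \frac{1}{\frac{1}{1220} + \sqrt{-21383 + 1024}} = \frac{1}{\frac{1}{1220} + \sqrt{-20359}} = \frac{1}{\frac{1}{1220} + i \sqrt{20359}}$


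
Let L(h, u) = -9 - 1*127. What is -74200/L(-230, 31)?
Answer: 9275/17 ≈ 545.59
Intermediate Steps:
L(h, u) = -136 (L(h, u) = -9 - 127 = -136)
-74200/L(-230, 31) = -74200/(-136) = -74200*(-1/136) = 9275/17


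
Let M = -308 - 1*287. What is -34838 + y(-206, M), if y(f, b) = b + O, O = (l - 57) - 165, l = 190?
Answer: -35465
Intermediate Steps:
O = -32 (O = (190 - 57) - 165 = 133 - 165 = -32)
M = -595 (M = -308 - 287 = -595)
y(f, b) = -32 + b (y(f, b) = b - 32 = -32 + b)
-34838 + y(-206, M) = -34838 + (-32 - 595) = -34838 - 627 = -35465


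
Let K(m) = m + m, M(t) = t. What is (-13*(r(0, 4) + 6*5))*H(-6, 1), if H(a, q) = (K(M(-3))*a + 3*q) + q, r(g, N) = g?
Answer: -15600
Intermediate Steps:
K(m) = 2*m
H(a, q) = -6*a + 4*q (H(a, q) = ((2*(-3))*a + 3*q) + q = (-6*a + 3*q) + q = -6*a + 4*q)
(-13*(r(0, 4) + 6*5))*H(-6, 1) = (-13*(0 + 6*5))*(-6*(-6) + 4*1) = (-13*(0 + 30))*(36 + 4) = -13*30*40 = -390*40 = -15600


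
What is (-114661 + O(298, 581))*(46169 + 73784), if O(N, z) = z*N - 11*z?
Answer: 6247871958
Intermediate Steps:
O(N, z) = -11*z + N*z (O(N, z) = N*z - 11*z = -11*z + N*z)
(-114661 + O(298, 581))*(46169 + 73784) = (-114661 + 581*(-11 + 298))*(46169 + 73784) = (-114661 + 581*287)*119953 = (-114661 + 166747)*119953 = 52086*119953 = 6247871958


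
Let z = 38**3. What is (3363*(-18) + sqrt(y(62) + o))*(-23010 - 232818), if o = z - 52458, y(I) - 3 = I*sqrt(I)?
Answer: 15486292152 - 255828*sqrt(2417 + 62*sqrt(62)) ≈ 1.5473e+10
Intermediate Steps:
y(I) = 3 + I**(3/2) (y(I) = 3 + I*sqrt(I) = 3 + I**(3/2))
z = 54872
o = 2414 (o = 54872 - 52458 = 2414)
(3363*(-18) + sqrt(y(62) + o))*(-23010 - 232818) = (3363*(-18) + sqrt((3 + 62**(3/2)) + 2414))*(-23010 - 232818) = (-60534 + sqrt((3 + 62*sqrt(62)) + 2414))*(-255828) = (-60534 + sqrt(2417 + 62*sqrt(62)))*(-255828) = 15486292152 - 255828*sqrt(2417 + 62*sqrt(62))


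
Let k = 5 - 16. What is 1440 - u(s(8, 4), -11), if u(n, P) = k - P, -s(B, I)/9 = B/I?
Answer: 1440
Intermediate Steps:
k = -11
s(B, I) = -9*B/I
u(n, P) = -11 - P
1440 - u(s(8, 4), -11) = 1440 - (-11 - 1*(-11)) = 1440 - (-11 + 11) = 1440 - 1*0 = 1440 + 0 = 1440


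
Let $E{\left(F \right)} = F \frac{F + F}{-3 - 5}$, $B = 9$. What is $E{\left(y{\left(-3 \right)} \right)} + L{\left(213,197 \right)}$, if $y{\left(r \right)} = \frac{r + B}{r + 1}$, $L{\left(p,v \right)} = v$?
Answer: $\frac{779}{4} \approx 194.75$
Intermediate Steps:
$y{\left(r \right)} = \frac{9 + r}{1 + r}$ ($y{\left(r \right)} = \frac{r + 9}{r + 1} = \frac{9 + r}{1 + r}$)
$E{\left(F \right)} = - \frac{F^{2}}{4}$ ($E{\left(F \right)} = F \frac{2 F}{-8} = F 2 F \left(- \frac{1}{8}\right) = F \left(- \frac{F}{4}\right) = - \frac{F^{2}}{4}$)
$E{\left(y{\left(-3 \right)} \right)} + L{\left(213,197 \right)} = - \frac{\left(\frac{9 - 3}{1 - 3}\right)^{2}}{4} + 197 = - \frac{\left(\frac{1}{-2} \cdot 6\right)^{2}}{4} + 197 = - \frac{\left(\left(- \frac{1}{2}\right) 6\right)^{2}}{4} + 197 = - \frac{\left(-3\right)^{2}}{4} + 197 = \left(- \frac{1}{4}\right) 9 + 197 = - \frac{9}{4} + 197 = \frac{779}{4}$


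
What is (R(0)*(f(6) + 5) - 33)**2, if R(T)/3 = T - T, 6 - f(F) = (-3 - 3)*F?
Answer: 1089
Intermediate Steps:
f(F) = 6 + 6*F (f(F) = 6 - (-3 - 3)*F = 6 - (-6)*F = 6 + 6*F)
R(T) = 0 (R(T) = 3*(T - T) = 3*0 = 0)
(R(0)*(f(6) + 5) - 33)**2 = (0*((6 + 6*6) + 5) - 33)**2 = (0*((6 + 36) + 5) - 33)**2 = (0*(42 + 5) - 33)**2 = (0*47 - 33)**2 = (0 - 33)**2 = (-33)**2 = 1089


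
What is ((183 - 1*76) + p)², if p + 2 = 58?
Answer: 26569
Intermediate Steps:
p = 56 (p = -2 + 58 = 56)
((183 - 1*76) + p)² = ((183 - 1*76) + 56)² = ((183 - 76) + 56)² = (107 + 56)² = 163² = 26569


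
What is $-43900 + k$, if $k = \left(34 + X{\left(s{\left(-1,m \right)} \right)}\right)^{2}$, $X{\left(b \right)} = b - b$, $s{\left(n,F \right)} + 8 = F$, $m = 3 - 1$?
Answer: $-42744$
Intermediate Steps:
$m = 2$
$s{\left(n,F \right)} = -8 + F$
$X{\left(b \right)} = 0$
$k = 1156$ ($k = \left(34 + 0\right)^{2} = 34^{2} = 1156$)
$-43900 + k = -43900 + 1156 = -42744$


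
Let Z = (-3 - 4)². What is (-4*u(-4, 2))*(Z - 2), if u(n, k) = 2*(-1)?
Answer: 376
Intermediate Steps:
Z = 49 (Z = (-7)² = 49)
u(n, k) = -2
(-4*u(-4, 2))*(Z - 2) = (-4*(-2))*(49 - 2) = 8*47 = 376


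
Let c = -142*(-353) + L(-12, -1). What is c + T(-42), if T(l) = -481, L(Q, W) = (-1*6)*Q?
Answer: 49717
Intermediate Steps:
L(Q, W) = -6*Q
c = 50198 (c = -142*(-353) - 6*(-12) = 50126 + 72 = 50198)
c + T(-42) = 50198 - 481 = 49717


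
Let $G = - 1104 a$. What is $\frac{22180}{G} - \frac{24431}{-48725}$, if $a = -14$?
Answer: $\frac{364581509}{188273400} \approx 1.9364$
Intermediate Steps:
$G = 15456$ ($G = \left(-1104\right) \left(-14\right) = 15456$)
$\frac{22180}{G} - \frac{24431}{-48725} = \frac{22180}{15456} - \frac{24431}{-48725} = 22180 \cdot \frac{1}{15456} - - \frac{24431}{48725} = \frac{5545}{3864} + \frac{24431}{48725} = \frac{364581509}{188273400}$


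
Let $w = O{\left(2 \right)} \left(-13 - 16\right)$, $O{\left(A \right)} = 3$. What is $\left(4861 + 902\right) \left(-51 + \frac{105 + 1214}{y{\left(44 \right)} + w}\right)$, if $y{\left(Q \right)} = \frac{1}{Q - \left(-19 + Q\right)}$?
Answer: $- \frac{629970819}{1652} \approx -3.8134 \cdot 10^{5}$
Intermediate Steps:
$y{\left(Q \right)} = \frac{1}{19}$
$w = -87$ ($w = 3 \left(-13 - 16\right) = 3 \left(-29\right) = -87$)
$\left(4861 + 902\right) \left(-51 + \frac{105 + 1214}{y{\left(44 \right)} + w}\right) = \left(4861 + 902\right) \left(-51 + \frac{105 + 1214}{\frac{1}{19} - 87}\right) = 5763 \left(-51 + \frac{1319}{- \frac{1652}{19}}\right) = 5763 \left(-51 + 1319 \left(- \frac{19}{1652}\right)\right) = 5763 \left(-51 - \frac{25061}{1652}\right) = 5763 \left(- \frac{109313}{1652}\right) = - \frac{629970819}{1652}$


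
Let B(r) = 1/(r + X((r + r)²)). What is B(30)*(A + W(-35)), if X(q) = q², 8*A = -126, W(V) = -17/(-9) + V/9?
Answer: -71/51840120 ≈ -1.3696e-6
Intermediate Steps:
W(V) = 17/9 + V/9 (W(V) = -17*(-⅑) + V*(⅑) = 17/9 + V/9)
A = -63/4 (A = (⅛)*(-126) = -63/4 ≈ -15.750)
B(r) = 1/(r + 16*r⁴) (B(r) = 1/(r + ((r + r)²)²) = 1/(r + ((2*r)²)²) = 1/(r + (4*r²)²) = 1/(r + 16*r⁴))
B(30)*(A + W(-35)) = (-63/4 + (17/9 + (⅑)*(-35)))/(30 + 16*30⁴) = (-63/4 + (17/9 - 35/9))/(30 + 16*810000) = (-63/4 - 2)/(30 + 12960000) = -71/4/12960030 = (1/12960030)*(-71/4) = -71/51840120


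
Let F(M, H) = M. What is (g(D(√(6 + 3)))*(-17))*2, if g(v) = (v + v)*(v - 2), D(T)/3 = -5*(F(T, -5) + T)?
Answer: -563040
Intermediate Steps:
D(T) = -30*T (D(T) = 3*(-5*(T + T)) = 3*(-10*T) = -30*T)
g(v) = 2*v*(-2 + v) (g(v) = (2*v)*(-2 + v) = 2*v*(-2 + v))
(g(D(√(6 + 3)))*(-17))*2 = ((2*(-30*√(6 + 3))*(-2 - 30*√(6 + 3)))*(-17))*2 = ((2*(-30*√9)*(-2 - 30*√9))*(-17))*2 = ((2*(-30*3)*(-2 - 30*3))*(-17))*2 = ((2*(-90)*(-2 - 90))*(-17))*2 = ((2*(-90)*(-92))*(-17))*2 = (16560*(-17))*2 = -281520*2 = -563040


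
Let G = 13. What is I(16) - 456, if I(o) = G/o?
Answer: -7283/16 ≈ -455.19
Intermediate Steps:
I(o) = 13/o
I(16) - 456 = 13/16 - 456 = -7283/16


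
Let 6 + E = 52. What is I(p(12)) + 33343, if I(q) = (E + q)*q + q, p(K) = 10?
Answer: 33913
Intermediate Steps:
E = 46 (E = -6 + 52 = 46)
I(q) = q + q*(46 + q) (I(q) = (46 + q)*q + q = q*(46 + q) + q = q + q*(46 + q))
I(p(12)) + 33343 = 10*(47 + 10) + 33343 = 10*57 + 33343 = 570 + 33343 = 33913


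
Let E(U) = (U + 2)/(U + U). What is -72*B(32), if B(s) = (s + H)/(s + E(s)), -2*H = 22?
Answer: -16128/347 ≈ -46.478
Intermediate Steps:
E(U) = (2 + U)/(2*U) (E(U) = (2 + U)/((2*U)) = (2 + U)*(1/(2*U)) = (2 + U)/(2*U))
H = -11 (H = -½*22 = -11)
B(s) = (-11 + s)/(s + (2 + s)/(2*s)) (B(s) = (s - 11)/(s + (2 + s)/(2*s)) = (-11 + s)/(s + (2 + s)/(2*s)))
-72*B(32) = -144*32*(-11 + 32)/(2 + 32 + 2*32²) = -144*32*21/(2 + 32 + 2*1024) = -144*32*21/(2 + 32 + 2048) = -144*32*21/2082 = -72*224/347 = -16128/347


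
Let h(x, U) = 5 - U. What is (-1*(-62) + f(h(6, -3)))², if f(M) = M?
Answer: 4900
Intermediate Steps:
(-1*(-62) + f(h(6, -3)))² = (-1*(-62) + (5 - 1*(-3)))² = (62 + (5 + 3))² = (62 + 8)² = 70² = 4900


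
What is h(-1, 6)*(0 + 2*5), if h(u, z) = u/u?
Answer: 10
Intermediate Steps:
h(u, z) = 1
h(-1, 6)*(0 + 2*5) = 1*(0 + 2*5) = 1*(0 + 10) = 1*10 = 10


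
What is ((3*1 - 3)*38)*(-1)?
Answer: 0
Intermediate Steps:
((3*1 - 3)*38)*(-1) = ((3 - 3)*38)*(-1) = (0*38)*(-1) = 0*(-1) = 0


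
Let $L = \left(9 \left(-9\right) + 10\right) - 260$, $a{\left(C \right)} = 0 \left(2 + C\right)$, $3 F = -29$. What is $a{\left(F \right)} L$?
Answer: $0$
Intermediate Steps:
$F = - \frac{29}{3}$ ($F = \frac{1}{3} \left(-29\right) = - \frac{29}{3} \approx -9.6667$)
$a{\left(C \right)} = 0$
$L = -331$ ($L = \left(-81 + 10\right) - 260 = -71 - 260 = -331$)
$a{\left(F \right)} L = 0 \left(-331\right) = 0$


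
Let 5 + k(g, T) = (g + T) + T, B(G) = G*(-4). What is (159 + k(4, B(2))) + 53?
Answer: 195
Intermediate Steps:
B(G) = -4*G
k(g, T) = -5 + g + 2*T (k(g, T) = -5 + ((g + T) + T) = -5 + ((T + g) + T) = -5 + (g + 2*T) = -5 + g + 2*T)
(159 + k(4, B(2))) + 53 = (159 + (-5 + 4 + 2*(-4*2))) + 53 = (159 + (-5 + 4 + 2*(-8))) + 53 = (159 + (-5 + 4 - 16)) + 53 = (159 - 17) + 53 = 142 + 53 = 195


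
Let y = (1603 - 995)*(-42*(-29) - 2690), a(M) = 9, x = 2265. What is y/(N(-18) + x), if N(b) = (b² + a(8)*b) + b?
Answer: -894976/2409 ≈ -371.51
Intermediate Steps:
N(b) = b² + 10*b (N(b) = (b² + 9*b) + b = b² + 10*b)
y = -894976 (y = 608*(1218 - 2690) = 608*(-1472) = -894976)
y/(N(-18) + x) = -894976/(-18*(10 - 18) + 2265) = -894976/(-18*(-8) + 2265) = -894976/(144 + 2265) = -894976/2409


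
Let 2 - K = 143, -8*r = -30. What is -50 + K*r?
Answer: -2315/4 ≈ -578.75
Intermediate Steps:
r = 15/4 (r = -1/8*(-30) = 15/4 ≈ 3.7500)
K = -141 (K = 2 - 1*143 = 2 - 143 = -141)
-50 + K*r = -50 - 141*15/4 = -50 - 2115/4 = -2315/4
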